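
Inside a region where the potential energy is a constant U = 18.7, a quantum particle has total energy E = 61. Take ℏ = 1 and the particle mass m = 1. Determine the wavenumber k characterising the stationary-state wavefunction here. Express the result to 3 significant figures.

k = 9.20

With E > U the solution is oscillatory, ψ ∝ e^{±ikx} with k = √(2m(E − U))/ℏ.
k = √(2 × 1 × 42.3) = 9.198.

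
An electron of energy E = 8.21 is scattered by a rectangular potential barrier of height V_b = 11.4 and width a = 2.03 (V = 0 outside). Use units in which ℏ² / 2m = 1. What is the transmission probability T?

T = 0.00228

Since E < V_b the interior solution is evanescent with decay constant κ = √(2m(V_b − E))/ℏ = 1.786.
κa = 3.626, sinh(κa) = 18.76.
Matching ψ, ψ′ at both faces gives T = [1 + V_b² sinh²(κa) / (4E(V_b − E))]⁻¹ = 1/437.7 = 0.00228.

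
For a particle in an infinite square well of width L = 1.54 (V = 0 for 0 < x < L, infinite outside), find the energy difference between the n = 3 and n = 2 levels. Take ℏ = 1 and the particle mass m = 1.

ΔE = 10.4

E_n = n²π²ℏ²/(2mL²), so ΔE = (3² − 2²) π²ℏ²/(2mL²).
ΔE = 5 × π² / (2 × 1 × 1.54²) = 10.40.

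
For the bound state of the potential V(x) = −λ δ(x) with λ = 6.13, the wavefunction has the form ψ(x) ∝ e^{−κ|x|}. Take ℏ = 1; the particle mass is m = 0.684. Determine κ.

κ = 4.19

Integrating the TISE across x = 0 gives the cusp condition ψ'(0⁺) − ψ'(0⁻) = −(2mλ/ℏ²)ψ(0).
With ψ ∝ e^{−κ|x|} this yields −2κ = −2mλ/ℏ², so κ = mλ/ℏ² = 4.193.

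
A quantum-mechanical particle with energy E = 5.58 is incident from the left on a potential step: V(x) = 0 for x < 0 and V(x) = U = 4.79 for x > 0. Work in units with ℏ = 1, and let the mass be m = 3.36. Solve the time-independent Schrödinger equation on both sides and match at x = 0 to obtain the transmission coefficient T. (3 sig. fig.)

On each side the TISE gives plane waves with k = √(2m(E − V))/ℏ: k₁ = √(2·3.36·5.58) = 6.124, k₂ = √(2·3.36·0.79) = 2.304.
Continuity of ψ and ψ′ at the step yields the reflection amplitude r = (k₁ − k₂)/(k₁ + k₂) = 0.4532; thus R = |r|² = 0.2054, T = 0.7946.

T = 0.795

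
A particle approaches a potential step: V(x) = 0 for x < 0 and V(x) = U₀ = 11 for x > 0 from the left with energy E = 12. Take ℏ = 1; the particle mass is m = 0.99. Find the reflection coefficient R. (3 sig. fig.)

R = 0.305

On each side the TISE gives plane waves with k = √(2m(E − V))/ℏ: k₁ = √(2·0.99·12) = 4.874, k₂ = √(2·0.99·1) = 1.407.
Continuity of ψ and ψ′ at the step yields the reflection amplitude r = (k₁ − k₂)/(k₁ + k₂) = 0.5520; thus R = |r|² = 0.3047, T = 0.6953.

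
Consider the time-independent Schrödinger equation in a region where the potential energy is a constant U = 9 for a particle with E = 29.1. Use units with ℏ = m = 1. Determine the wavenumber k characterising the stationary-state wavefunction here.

k = 6.34

With E > U the solution is oscillatory, ψ ∝ e^{±ikx} with k = √(2m(E − U))/ℏ.
k = √(2 × 1 × 20.1) = 6.340.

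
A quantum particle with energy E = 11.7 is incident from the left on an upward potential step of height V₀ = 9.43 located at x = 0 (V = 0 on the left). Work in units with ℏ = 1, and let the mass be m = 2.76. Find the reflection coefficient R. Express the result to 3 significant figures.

On each side the TISE gives plane waves with k = √(2m(E − V))/ℏ: k₁ = √(2·2.76·11.7) = 8.036, k₂ = √(2·2.76·2.27) = 3.540.
Continuity of ψ and ψ′ at the step yields the reflection amplitude r = (k₁ − k₂)/(k₁ + k₂) = 0.3884; thus R = |r|² = 0.1509, T = 0.8491.

R = 0.151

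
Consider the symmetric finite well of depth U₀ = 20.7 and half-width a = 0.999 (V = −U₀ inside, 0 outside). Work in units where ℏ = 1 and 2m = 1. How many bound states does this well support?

Define the well-strength parameter z₀ = (a/ℏ)√(2mU₀) = 0.999 × √(2·0.5·20.7) = 4.545.
The even/odd transcendental equations gain one root per π/2 in z₀, giving N = 1 + ⌊2z₀/π⌋ = 1 + ⌊2.894⌋ = 3.

N = 3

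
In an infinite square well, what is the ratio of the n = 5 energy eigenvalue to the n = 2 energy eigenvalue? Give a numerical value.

6.25

E_n = n²π²ℏ²/(2mL²) so the ratio is n₂²/n₁² = 25/4 = 6.25.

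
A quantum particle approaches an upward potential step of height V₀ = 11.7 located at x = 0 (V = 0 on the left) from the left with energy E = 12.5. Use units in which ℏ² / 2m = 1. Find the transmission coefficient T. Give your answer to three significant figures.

T = 0.645

The wavenumbers are k₁ = √(2mE)/ℏ = 3.536 on the left and k₂ = √(2m(E − V₀))/ℏ = 0.8944 on the right.
Matching ψ and ψ′ at x = 0 gives r = (k₁ − k₂)/(k₁ + k₂), so R = r² = 0.3554 and T = 1 − R = 0.6446.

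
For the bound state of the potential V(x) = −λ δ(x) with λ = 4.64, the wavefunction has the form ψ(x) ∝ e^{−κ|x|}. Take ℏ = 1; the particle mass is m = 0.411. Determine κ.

κ = 1.91

Integrate −(ℏ²/2m)ψ'' − λδ(x)ψ = Eψ from −ε to +ε: the ψ'' term gives ψ'(0⁺) − ψ'(0⁻) and the δ term gives −(2mλ/ℏ²)ψ(0).
With ψ ∝ e^{−κ|x|} this yields −2κ = −2mλ/ℏ², so κ = mλ/ℏ² = 1.907.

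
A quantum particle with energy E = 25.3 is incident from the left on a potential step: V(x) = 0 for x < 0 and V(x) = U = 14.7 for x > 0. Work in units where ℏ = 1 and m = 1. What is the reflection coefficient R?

On each side the TISE gives plane waves with k = √(2m(E − V))/ℏ: k₁ = √(2·1·25.3) = 7.113, k₂ = √(2·1·10.6) = 4.604.
Matching ψ and ψ′ at x = 0 gives r = (k₁ − k₂)/(k₁ + k₂), so R = r² = 0.04585 and T = 1 − R = 0.9542.

R = 0.0458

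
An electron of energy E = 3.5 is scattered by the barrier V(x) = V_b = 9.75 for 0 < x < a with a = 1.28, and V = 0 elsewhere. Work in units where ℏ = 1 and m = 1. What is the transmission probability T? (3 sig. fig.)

Since E < V_b the interior solution is evanescent with decay constant κ = √(2m(V_b − E))/ℏ = 3.536.
κa = 4.525, sinh(κa) = 46.16.
Matching ψ, ψ′ at both faces gives T = [1 + V_b² sinh²(κa) / (4E(V_b − E))]⁻¹ = 1/2316 = 0.000432.

T = 0.000432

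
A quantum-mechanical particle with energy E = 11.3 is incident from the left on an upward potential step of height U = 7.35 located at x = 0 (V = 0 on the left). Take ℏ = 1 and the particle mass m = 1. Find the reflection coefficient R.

The wavenumbers are k₁ = √(2mE)/ℏ = 4.754 on the left and k₂ = √(2m(E − U))/ℏ = 2.811 on the right.
Matching ψ and ψ′ at x = 0 gives r = (k₁ − k₂)/(k₁ + k₂), so R = r² = 0.06599 and T = 1 − R = 0.9340.

R = 0.0660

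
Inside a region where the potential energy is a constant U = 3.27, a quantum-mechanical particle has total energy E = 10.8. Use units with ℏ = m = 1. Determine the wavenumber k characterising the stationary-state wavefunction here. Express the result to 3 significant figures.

With E > U the solution is oscillatory, ψ ∝ e^{±ikx} with k = √(2m(E − U))/ℏ.
k = √(2 × 1 × 7.53) = 3.881.

k = 3.88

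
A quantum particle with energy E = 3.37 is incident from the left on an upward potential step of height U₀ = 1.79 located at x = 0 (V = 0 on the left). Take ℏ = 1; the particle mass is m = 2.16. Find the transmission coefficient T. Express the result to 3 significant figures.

T = 0.965

On each side the TISE gives plane waves with k = √(2m(E − V))/ℏ: k₁ = √(2·2.16·3.37) = 3.816, k₂ = √(2·2.16·1.58) = 2.613.
Matching ψ and ψ′ at x = 0 gives r = (k₁ − k₂)/(k₁ + k₂), so R = r² = 0.03502 and T = 1 − R = 0.9650.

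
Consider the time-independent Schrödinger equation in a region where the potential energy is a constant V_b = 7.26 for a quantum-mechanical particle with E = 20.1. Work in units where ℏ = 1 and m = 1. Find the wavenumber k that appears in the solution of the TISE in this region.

With E > V_b the solution is oscillatory, ψ ∝ e^{±ikx} with k = √(2m(E − V_b))/ℏ.
k = √(2 × 1 × 12.84) = 5.068.

k = 5.07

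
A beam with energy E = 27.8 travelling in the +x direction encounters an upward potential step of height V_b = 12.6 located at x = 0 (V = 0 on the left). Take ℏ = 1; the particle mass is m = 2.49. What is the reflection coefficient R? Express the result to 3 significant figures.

R = 0.0224

The wavenumbers are k₁ = √(2mE)/ℏ = 11.77 on the left and k₂ = √(2m(E − V_b))/ℏ = 8.700 on the right.
Continuity of ψ and ψ′ at the step yields the reflection amplitude r = (k₁ − k₂)/(k₁ + k₂) = 0.1498; thus R = |r|² = 0.02244, T = 0.9776.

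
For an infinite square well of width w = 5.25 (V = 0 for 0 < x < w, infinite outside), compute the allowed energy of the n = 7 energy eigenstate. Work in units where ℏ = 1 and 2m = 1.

Requiring ψ(0) = ψ(w) = 0 quantises k = nπ/w, hence E_n = ℏ²k²/2m = n²π²ℏ²/(2mw²).
E_7 = 7² × π² / (2 × 0.5 × 5.25²) = 17.55.

E = 17.5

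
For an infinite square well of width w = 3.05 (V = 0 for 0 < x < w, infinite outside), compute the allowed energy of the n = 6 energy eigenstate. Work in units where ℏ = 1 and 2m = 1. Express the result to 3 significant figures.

Requiring ψ(0) = ψ(w) = 0 quantises k = nπ/w, hence E_n = ℏ²k²/2m = n²π²ℏ²/(2mw²).
E_6 = 6² × π² / (2 × 0.5 × 3.05²) = 38.19.

E = 38.2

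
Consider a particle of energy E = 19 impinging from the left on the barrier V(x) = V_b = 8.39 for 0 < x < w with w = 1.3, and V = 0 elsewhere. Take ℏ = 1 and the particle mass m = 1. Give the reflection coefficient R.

E > V_b: inside the barrier k₂ = √(2m(E − V_b))/ℏ = 4.607, k₂w = 5.988.
Matching at both interfaces gives T⁻¹ = 1 + V_b² sin²(k₂w) / [4E(E − V_b)] = 1.007, hence T = 0.993.
R = 1 − T = 0.00731.

R = 0.00731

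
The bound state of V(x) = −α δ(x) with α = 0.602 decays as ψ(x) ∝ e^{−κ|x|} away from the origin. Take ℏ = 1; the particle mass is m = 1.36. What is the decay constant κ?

κ = 0.819

Integrate −(ℏ²/2m)ψ'' − αδ(x)ψ = Eψ from −ε to +ε: the ψ'' term gives ψ'(0⁺) − ψ'(0⁻) and the δ term gives −(2mα/ℏ²)ψ(0).
With ψ ∝ e^{−κ|x|} this yields −2κ = −2mα/ℏ², so κ = mα/ℏ² = 0.8187.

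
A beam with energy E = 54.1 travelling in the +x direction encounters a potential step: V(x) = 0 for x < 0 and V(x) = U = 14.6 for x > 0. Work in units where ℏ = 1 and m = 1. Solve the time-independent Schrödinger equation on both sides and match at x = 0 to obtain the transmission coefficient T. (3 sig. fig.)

T = 0.994

The wavenumbers are k₁ = √(2mE)/ℏ = 10.40 on the left and k₂ = √(2m(E − U))/ℏ = 8.888 on the right.
Continuity of ψ and ψ′ at the step yields the reflection amplitude r = (k₁ − k₂)/(k₁ + k₂) = 0.07847; thus R = |r|² = 0.006158, T = 0.9938.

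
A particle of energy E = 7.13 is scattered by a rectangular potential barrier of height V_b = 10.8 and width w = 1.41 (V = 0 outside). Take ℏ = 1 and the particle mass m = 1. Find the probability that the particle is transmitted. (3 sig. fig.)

T = 0.00172

Since E < V_b the interior solution is evanescent with decay constant κ = √(2m(V_b − E))/ℏ = 2.709.
κw = 3.820, sinh(κw) = 22.79.
Matching ψ, ψ′ at both faces gives T = [1 + V_b² sinh²(κw) / (4E(V_b − E))]⁻¹ = 1/579.9 = 0.00172.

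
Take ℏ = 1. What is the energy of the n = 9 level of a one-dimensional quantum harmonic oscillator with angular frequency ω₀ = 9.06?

Using E_n = (n + ½)ℏω₀: E_9 = 9.5 × 9.06 = 86.07.

E = 86.1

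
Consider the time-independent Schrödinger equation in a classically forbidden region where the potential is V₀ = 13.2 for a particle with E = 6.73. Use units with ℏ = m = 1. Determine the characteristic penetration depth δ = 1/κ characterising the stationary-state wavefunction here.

δ = 0.278

Since E < V₀ the TISE in this region is ψ'' = κ²ψ with κ = √(2m(V₀ − E))/ℏ.
κ = √(2 × 1 × 6.47) = 3.597. The penetration depth is δ = 1/κ = 0.278.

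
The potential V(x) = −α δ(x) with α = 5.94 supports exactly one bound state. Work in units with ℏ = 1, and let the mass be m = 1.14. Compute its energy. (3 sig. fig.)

For x ≠ 0 the bound state is ψ ∝ e^{−κ|x|}; integrating the TISE across the delta gives the cusp condition 2κ = 2mα/ℏ², so κ = 6.772.
Then E = −ℏ²κ²/(2m) = −mα²/(2ℏ²) = -20.11.

E = -20.1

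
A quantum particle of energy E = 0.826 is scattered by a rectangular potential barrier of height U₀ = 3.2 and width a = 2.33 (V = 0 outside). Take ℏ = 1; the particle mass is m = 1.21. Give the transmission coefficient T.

Since E < U₀ the interior solution is evanescent with decay constant κ = √(2m(U₀ − E))/ℏ = 2.397.
κa = 5.585, sinh(κa) = 133.2.
The exact tunnelling result is T⁻¹ = 1 + U₀² sinh²(κa) / [4E(U₀ − E)] = 23150, so T = 0.0000432.

T = 0.0000432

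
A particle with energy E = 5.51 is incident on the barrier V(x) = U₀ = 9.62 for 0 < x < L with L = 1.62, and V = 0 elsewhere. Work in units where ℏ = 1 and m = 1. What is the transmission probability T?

T = 0.000362

E < U₀: inside the barrier ψ ∝ e^{±κx} with κ = √(2m(U₀ − E))/ℏ = 2.867.
κL = 4.645, sinh(κL) = 52.01.
Matching ψ, ψ′ at both faces gives T = [1 + U₀² sinh²(κL) / (4E(U₀ − E))]⁻¹ = 1/2764 = 0.000362.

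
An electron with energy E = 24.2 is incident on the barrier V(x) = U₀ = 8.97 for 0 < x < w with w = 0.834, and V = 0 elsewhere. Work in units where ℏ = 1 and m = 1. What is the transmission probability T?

Above the barrier the interior wavenumber is k₂ = √(2m(E − U₀))/ℏ = 5.519, giving phase k₂w = 4.603.
T = [1 + U₀² sin²(k₂w) / (4E(E − U₀))]⁻¹ = 1/1.054 = 0.949.

T = 0.949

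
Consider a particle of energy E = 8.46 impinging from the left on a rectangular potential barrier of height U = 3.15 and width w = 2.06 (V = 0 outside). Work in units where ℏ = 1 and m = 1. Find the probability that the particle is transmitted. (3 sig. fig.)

T = 0.990

Above the barrier the interior wavenumber is k₂ = √(2m(E − U))/ℏ = 3.259, giving phase k₂w = 6.713.
Matching at both interfaces gives T⁻¹ = 1 + U² sin²(k₂w) / [4E(E − U)] = 1.010, hence T = 0.990.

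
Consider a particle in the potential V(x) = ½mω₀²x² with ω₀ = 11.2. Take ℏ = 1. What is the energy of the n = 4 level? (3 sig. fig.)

E = 50.4

The oscillator eigenvalues are E_n = ℏω₀(n + ½), so E_4 = 11.2 × 4.5 = 50.40.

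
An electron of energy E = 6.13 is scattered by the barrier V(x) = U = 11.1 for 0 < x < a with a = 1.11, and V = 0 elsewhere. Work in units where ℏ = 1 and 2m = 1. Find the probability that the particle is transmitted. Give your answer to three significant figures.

T = 0.0277

Since E < U the interior solution is evanescent with decay constant κ = √(2m(U − E))/ℏ = 2.229.
κa = 2.475, sinh(κa) = 5.896.
The exact tunnelling result is T⁻¹ = 1 + U² sinh²(κa) / [4E(U − E)] = 36.15, so T = 0.0277.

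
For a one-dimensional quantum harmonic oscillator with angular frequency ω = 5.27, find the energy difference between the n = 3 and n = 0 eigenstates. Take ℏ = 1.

ΔE = 15.8

E_n = ℏω(n + ½), so ΔE = (3 − 0) ℏω = 3 × 5.27 = 15.81.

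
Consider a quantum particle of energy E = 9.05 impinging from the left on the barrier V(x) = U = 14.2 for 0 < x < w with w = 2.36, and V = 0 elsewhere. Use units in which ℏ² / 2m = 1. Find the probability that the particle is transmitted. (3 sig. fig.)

E < U: inside the barrier ψ ∝ e^{±κx} with κ = √(2m(U − E))/ℏ = 2.269.
κw = 5.356, sinh(κw) = 105.9.
The exact tunnelling result is T⁻¹ = 1 + U² sinh²(κw) / [4E(U − E)] = 12130, so T = 0.0000824.

T = 0.0000824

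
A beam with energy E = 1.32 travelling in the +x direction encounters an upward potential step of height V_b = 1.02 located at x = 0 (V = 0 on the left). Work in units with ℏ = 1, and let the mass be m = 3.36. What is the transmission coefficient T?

T = 0.874

On each side the TISE gives plane waves with k = √(2m(E − V))/ℏ: k₁ = √(2·3.36·1.32) = 2.978, k₂ = √(2·3.36·0.3) = 1.420.
Continuity of ψ and ψ′ at the step yields the reflection amplitude r = (k₁ − k₂)/(k₁ + k₂) = 0.3543; thus R = |r|² = 0.1256, T = 0.8744.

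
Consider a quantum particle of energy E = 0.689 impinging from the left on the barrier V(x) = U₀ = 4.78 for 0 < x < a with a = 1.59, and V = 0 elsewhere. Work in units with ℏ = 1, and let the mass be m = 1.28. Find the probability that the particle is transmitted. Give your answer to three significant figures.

E < U₀: inside the barrier ψ ∝ e^{±κx} with κ = √(2m(U₀ − E))/ℏ = 3.236.
κa = 5.146, sinh(κa) = 85.83.
Matching ψ, ψ′ at both faces gives T = [1 + U₀² sinh²(κa) / (4E(U₀ − E))]⁻¹ = 1/14930 = 0.0000670.

T = 0.0000670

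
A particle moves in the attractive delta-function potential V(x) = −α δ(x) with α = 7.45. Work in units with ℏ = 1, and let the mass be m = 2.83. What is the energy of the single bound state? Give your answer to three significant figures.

For x ≠ 0 the bound state is ψ ∝ e^{−κ|x|}; integrating the TISE across the delta gives the cusp condition 2κ = 2mα/ℏ², so κ = 21.08.
Then E = −ℏ²κ²/(2m) = −mα²/(2ℏ²) = -78.54.

E = -78.5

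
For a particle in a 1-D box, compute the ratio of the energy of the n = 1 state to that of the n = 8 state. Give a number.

Since E_n ∝ n², the ratio is (1/8)² = 0.015625.

0.015625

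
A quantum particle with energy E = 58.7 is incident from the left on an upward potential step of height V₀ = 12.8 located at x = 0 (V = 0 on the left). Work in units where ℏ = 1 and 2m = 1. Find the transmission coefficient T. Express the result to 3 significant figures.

T = 0.996

On each side the TISE gives plane waves with k = √(2m(E − V))/ℏ: k₁ = √(2·½·58.7) = 7.662, k₂ = √(2·½·45.9) = 6.775.
Matching ψ and ψ′ at x = 0 gives r = (k₁ − k₂)/(k₁ + k₂), so R = r² = 0.003772 and T = 1 − R = 0.9962.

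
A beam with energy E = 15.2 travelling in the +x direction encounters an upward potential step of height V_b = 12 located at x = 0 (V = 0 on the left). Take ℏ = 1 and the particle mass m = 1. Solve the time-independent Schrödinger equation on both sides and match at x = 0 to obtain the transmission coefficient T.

T = 0.862

The wavenumbers are k₁ = √(2mE)/ℏ = 5.514 on the left and k₂ = √(2m(E − V_b))/ℏ = 2.530 on the right.
Continuity of ψ and ψ′ at the step yields the reflection amplitude r = (k₁ − k₂)/(k₁ + k₂) = 0.3710; thus R = |r|² = 0.1376, T = 0.8624.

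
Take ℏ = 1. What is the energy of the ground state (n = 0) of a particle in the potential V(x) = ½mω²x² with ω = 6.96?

E = 3.48

Using E_n = (n + ½)ℏω: E_0 = 0.5 × 6.96 = 3.480.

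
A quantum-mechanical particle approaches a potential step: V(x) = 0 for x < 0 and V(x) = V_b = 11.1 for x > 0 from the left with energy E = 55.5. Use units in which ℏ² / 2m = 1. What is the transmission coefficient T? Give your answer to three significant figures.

T = 0.997

The wavenumbers are k₁ = √(2mE)/ℏ = 7.450 on the left and k₂ = √(2m(E − V_b))/ℏ = 6.663 on the right.
Matching ψ and ψ′ at x = 0 gives r = (k₁ − k₂)/(k₁ + k₂), so R = r² = 0.003106 and T = 1 − R = 0.9969.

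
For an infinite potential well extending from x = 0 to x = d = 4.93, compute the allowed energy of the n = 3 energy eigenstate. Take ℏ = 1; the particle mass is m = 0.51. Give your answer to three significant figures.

Requiring ψ(0) = ψ(d) = 0 quantises k = nπ/d, hence E_n = ℏ²k²/2m = n²π²ℏ²/(2md²).
E_3 = 3² × π² / (2 × 0.51 × 4.93²) = 3.583.

E = 3.58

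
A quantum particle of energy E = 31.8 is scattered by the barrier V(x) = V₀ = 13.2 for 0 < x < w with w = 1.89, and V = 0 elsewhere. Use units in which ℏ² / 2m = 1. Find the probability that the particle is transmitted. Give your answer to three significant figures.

E > V₀: inside the barrier k₂ = √(2m(E − V₀))/ℏ = 4.313, k₂w = 8.151.
Matching at both interfaces gives T⁻¹ = 1 + V₀² sin²(k₂w) / [4E(E − V₀)] = 1.067, hence T = 0.937.

T = 0.937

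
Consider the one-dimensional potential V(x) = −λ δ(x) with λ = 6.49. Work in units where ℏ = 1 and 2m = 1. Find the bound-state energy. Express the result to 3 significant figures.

For x ≠ 0 the bound state is ψ ∝ e^{−κ|x|}; integrating the TISE across the delta gives the cusp condition 2κ = 2mλ/ℏ², so κ = 3.245.
Then E = −ℏ²κ²/(2m) = −mλ²/(2ℏ²) = -10.53.

E = -10.5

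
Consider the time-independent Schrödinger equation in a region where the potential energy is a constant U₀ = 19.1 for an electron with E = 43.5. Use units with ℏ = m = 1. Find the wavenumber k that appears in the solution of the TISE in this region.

With E > U₀ the solution is oscillatory, ψ ∝ e^{±ikx} with k = √(2m(E − U₀))/ℏ.
k = √(2 × 1 × 24.4) = 6.986.

k = 6.99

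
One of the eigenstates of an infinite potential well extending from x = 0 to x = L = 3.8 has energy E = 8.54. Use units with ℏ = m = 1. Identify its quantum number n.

For an infinite well E_n = n²π²ℏ²/(2mL²), so n = (L/πℏ)√(2mE).
n = (3.8/π) × √(2 × 1 × 8.54) = 4.999 → n = 5.

n = 5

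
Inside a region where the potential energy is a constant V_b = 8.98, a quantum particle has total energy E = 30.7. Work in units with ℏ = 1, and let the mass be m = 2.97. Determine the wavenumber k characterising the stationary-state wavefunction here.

k = 11.4

With E > V_b the solution is oscillatory, ψ ∝ e^{±ikx} with k = √(2m(E − V_b))/ℏ.
k = √(2 × 2.97 × 21.72) = 11.36.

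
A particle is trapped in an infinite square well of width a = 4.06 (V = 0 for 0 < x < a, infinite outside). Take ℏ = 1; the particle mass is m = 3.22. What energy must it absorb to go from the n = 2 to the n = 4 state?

ΔE = 1.12

E_n = n²π²ℏ²/(2ma²), so ΔE = (4² − 2²) π²ℏ²/(2ma²).
ΔE = 12 × π² / (2 × 3.22 × 4.06²) = 1.116.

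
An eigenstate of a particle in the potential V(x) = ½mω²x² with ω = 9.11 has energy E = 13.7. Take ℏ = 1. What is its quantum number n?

n = 1

E_n = ℏω(n + ½) ⇒ n = E/(ℏω) − ½ = 13.7/9.11 − 0.5 = 1.004 → n = 1.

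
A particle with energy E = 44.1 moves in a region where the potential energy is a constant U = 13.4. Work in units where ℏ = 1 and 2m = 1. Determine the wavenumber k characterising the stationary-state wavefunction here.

With E > U the solution is oscillatory, ψ ∝ e^{±ikx} with k = √(2m(E − U))/ℏ.
k = √(2 × 0.5 × 30.7) = 5.541.

k = 5.54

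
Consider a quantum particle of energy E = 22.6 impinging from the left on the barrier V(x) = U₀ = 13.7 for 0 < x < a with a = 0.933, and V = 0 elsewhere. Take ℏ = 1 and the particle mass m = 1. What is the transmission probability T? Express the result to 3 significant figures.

T = 0.894

Above the barrier the interior wavenumber is k₂ = √(2m(E − U₀))/ℏ = 4.219, giving phase k₂a = 3.936.
Matching at both interfaces gives T⁻¹ = 1 + U₀² sin²(k₂a) / [4E(E − U₀)] = 1.119, hence T = 0.894.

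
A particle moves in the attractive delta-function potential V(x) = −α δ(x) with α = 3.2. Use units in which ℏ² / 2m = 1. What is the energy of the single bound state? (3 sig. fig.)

E = -2.56

For x ≠ 0 the bound state is ψ ∝ e^{−κ|x|}; integrating the TISE across the delta gives the cusp condition 2κ = 2mα/ℏ², so κ = 1.600.
Then E = −ℏ²κ²/(2m) = −mα²/(2ℏ²) = -2.560.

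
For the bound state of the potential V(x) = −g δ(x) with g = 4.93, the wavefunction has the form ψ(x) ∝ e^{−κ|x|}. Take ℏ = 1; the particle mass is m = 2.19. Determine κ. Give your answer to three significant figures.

κ = 10.8

Integrating the TISE across x = 0 gives the cusp condition ψ'(0⁺) − ψ'(0⁻) = −(2mg/ℏ²)ψ(0).
With ψ ∝ e^{−κ|x|} this yields −2κ = −2mg/ℏ², so κ = mg/ℏ² = 10.80.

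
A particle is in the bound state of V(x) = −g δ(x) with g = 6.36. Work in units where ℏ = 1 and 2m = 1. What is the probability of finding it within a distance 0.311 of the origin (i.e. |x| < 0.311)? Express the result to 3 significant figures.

P = 0.862

The normalised bound state is ψ = √κ e^{−κ|x|} with κ = mg/ℏ² = 3.180.
P(|x| < d) = ∫_{−d}^{d} κ e^{−2κ|x|} dx = 1 − e^{−2κd} = 1 − e^{−1.978} = 0.8616.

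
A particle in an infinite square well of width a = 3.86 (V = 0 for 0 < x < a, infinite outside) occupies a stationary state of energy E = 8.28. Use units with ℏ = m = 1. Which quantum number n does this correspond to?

For an infinite well E_n = n²π²ℏ²/(2ma²), so n = (a/πℏ)√(2mE).
n = (3.86/π) × √(2 × 1 × 8.28) = 5.000 → n = 5.

n = 5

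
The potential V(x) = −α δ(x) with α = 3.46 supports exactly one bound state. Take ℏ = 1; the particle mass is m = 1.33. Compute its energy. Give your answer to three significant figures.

For x ≠ 0 the bound state is ψ ∝ e^{−κ|x|}; integrating the TISE across the delta gives the cusp condition 2κ = 2mα/ℏ², so κ = 4.602.
Then E = −ℏ²κ²/(2m) = −mα²/(2ℏ²) = -7.961.

E = -7.96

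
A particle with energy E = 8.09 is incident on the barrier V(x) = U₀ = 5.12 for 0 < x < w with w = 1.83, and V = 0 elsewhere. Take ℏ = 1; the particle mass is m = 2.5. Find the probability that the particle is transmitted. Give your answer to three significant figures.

T = 0.883

E > U₀: inside the barrier k₂ = √(2m(E − U₀))/ℏ = 3.854, k₂w = 7.052.
T = [1 + U₀² sin²(k₂w) / (4E(E − U₀))]⁻¹ = 1/1.132 = 0.883.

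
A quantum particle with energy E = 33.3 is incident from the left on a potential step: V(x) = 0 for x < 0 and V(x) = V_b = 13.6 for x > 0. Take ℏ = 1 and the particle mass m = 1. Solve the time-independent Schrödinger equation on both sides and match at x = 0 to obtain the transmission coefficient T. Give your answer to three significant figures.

On each side the TISE gives plane waves with k = √(2m(E − V))/ℏ: k₁ = √(2·1·33.3) = 8.161, k₂ = √(2·1·19.7) = 6.277.
Matching ψ and ψ′ at x = 0 gives r = (k₁ − k₂)/(k₁ + k₂), so R = r² = 0.01703 and T = 1 − R = 0.9830.

T = 0.983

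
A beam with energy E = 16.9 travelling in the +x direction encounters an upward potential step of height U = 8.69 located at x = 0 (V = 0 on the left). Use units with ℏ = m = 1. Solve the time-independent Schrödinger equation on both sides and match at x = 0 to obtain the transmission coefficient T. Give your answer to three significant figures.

The wavenumbers are k₁ = √(2mE)/ℏ = 5.814 on the left and k₂ = √(2m(E − U))/ℏ = 4.052 on the right.
Matching ψ and ψ′ at x = 0 gives r = (k₁ − k₂)/(k₁ + k₂), so R = r² = 0.03188 and T = 1 − R = 0.9681.

T = 0.968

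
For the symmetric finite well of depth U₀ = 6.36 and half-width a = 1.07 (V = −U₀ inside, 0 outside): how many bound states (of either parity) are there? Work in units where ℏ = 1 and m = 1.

Define the well-strength parameter z₀ = (a/ℏ)√(2mU₀) = 1.07 × √(2·1·6.36) = 3.816.
A new bound state (alternating even/odd) appears each time z₀ passes a multiple of π/2, so N = ⌊2z₀/π⌋ + 1 = ⌊2.429⌋ + 1 = 3.

N = 3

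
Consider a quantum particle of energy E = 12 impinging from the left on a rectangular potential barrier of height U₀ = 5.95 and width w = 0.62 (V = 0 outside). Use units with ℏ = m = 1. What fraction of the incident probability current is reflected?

R = 0.0780

E > U₀: inside the barrier k₂ = √(2m(E − U₀))/ℏ = 3.479, k₂w = 2.157.
T = [1 + U₀² sin²(k₂w) / (4E(E − U₀))]⁻¹ = 1/1.085 = 0.922.
R = 1 − T = 0.0780.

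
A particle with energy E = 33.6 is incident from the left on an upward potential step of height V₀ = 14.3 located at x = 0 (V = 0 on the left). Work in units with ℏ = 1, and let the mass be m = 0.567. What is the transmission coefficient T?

The wavenumbers are k₁ = √(2mE)/ℏ = 6.173 on the left and k₂ = √(2m(E − V₀))/ℏ = 4.678 on the right.
Continuity of ψ and ψ′ at the step yields the reflection amplitude r = (k₁ − k₂)/(k₁ + k₂) = 0.1377; thus R = |r|² = 0.01897, T = 0.9810.

T = 0.981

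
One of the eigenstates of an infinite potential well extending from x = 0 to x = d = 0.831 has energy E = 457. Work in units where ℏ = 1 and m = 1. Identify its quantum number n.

n = 8

For an infinite well E_n = n²π²ℏ²/(2md²), so n = (d/πℏ)√(2mE).
n = (0.831/π) × √(2 × 1 × 457) = 7.997 → n = 8.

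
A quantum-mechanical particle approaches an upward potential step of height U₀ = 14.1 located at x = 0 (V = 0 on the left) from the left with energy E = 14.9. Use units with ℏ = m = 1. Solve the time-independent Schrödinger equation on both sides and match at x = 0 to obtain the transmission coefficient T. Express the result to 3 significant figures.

On each side the TISE gives plane waves with k = √(2m(E − V))/ℏ: k₁ = √(2·1·14.9) = 5.459, k₂ = √(2·1·0.8) = 1.265.
Matching ψ and ψ′ at x = 0 gives r = (k₁ − k₂)/(k₁ + k₂), so R = r² = 0.3891 and T = 1 − R = 0.6109.

T = 0.611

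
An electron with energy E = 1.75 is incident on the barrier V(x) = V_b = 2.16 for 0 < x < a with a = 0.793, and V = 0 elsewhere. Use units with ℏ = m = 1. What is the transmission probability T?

T = 0.502

Since E < V_b the interior solution is evanescent with decay constant κ = √(2m(V_b − E))/ℏ = 0.9055.
κa = 0.7181, sinh(κa) = 0.7814.
Matching ψ, ψ′ at both faces gives T = [1 + V_b² sinh²(κa) / (4E(V_b − E))]⁻¹ = 1/1.993 = 0.502.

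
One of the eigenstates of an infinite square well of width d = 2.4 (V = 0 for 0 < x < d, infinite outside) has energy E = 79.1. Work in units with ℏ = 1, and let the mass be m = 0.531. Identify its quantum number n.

n = 7

From E_n = n²π²ℏ²/(2md²) invert to n = √(2md²E)/(πℏ).
n = (2.4/π) × √(2 × 0.531 × 79.1) = 7.002 → n = 7.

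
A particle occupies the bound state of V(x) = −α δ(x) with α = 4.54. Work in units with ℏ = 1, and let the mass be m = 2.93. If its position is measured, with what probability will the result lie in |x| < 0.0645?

P = 0.820

The normalised bound state is ψ = √κ e^{−κ|x|} with κ = mα/ℏ² = 13.30.
P(|x| < d) = ∫_{−d}^{d} κ e^{−2κ|x|} dx = 1 − e^{−2κd} = 1 − e^{−1.716} = 0.8202.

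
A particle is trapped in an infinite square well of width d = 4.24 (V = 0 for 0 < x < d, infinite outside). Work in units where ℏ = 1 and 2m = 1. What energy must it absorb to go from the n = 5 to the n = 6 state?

ΔE = 6.04

E_n = n²π²ℏ²/(2md²), so ΔE = (6² − 5²) π²ℏ²/(2md²).
ΔE = 11 × π² / (2 × 0.5 × 4.24²) = 6.039.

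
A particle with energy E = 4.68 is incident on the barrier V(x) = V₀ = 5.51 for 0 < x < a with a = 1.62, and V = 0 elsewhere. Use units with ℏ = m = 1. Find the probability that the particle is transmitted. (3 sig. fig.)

T = 0.0315

E < V₀: inside the barrier ψ ∝ e^{±κx} with κ = √(2m(V₀ − E))/ℏ = 1.288.
κa = 2.087, sinh(κa) = 3.969.
The exact tunnelling result is T⁻¹ = 1 + V₀² sinh²(κa) / [4E(V₀ − E)] = 31.78, so T = 0.0315.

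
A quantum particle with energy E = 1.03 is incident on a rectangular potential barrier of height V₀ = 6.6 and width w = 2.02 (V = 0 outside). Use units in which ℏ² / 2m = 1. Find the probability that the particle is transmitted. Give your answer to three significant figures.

Since E < V₀ the interior solution is evanescent with decay constant κ = √(2m(V₀ − E))/ℏ = 2.360.
κw = 4.767, sinh(κw) = 58.80.
Matching ψ, ψ′ at both faces gives T = [1 + V₀² sinh²(κw) / (4E(V₀ − E))]⁻¹ = 1/6564 = 0.000152.

T = 0.000152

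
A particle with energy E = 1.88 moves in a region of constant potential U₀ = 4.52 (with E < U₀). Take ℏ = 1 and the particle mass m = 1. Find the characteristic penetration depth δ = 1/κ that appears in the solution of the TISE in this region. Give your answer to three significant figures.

δ = 0.435

Since E < U₀ the TISE in this region is ψ'' = κ²ψ with κ = √(2m(U₀ − E))/ℏ.
κ = √(2 × 1 × 2.64) = 2.298. The penetration depth is δ = 1/κ = 0.435.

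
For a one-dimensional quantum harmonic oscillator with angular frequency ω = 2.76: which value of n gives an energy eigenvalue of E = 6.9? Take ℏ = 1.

E_n = ℏω(n + ½) ⇒ n = E/(ℏω) − ½ = 6.9/2.76 − 0.5 = 2.000 → n = 2.

n = 2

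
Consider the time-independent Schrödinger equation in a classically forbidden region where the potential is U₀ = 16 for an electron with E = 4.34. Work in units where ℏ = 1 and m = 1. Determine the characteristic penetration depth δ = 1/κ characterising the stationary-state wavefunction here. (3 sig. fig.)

Since E < U₀ the TISE in this region is ψ'' = κ²ψ with κ = √(2m(U₀ − E))/ℏ.
κ = √(2 × 1 × 11.66) = 4.829. The penetration depth is δ = 1/κ = 0.207.

δ = 0.207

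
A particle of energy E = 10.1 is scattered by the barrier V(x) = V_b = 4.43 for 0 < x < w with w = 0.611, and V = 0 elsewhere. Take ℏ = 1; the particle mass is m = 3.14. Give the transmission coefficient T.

T = 0.980

Above the barrier the interior wavenumber is k₂ = √(2m(E − V_b))/ℏ = 5.967, giving phase k₂w = 3.646.
Matching at both interfaces gives T⁻¹ = 1 + V_b² sin²(k₂w) / [4E(E − V_b)] = 1.020, hence T = 0.980.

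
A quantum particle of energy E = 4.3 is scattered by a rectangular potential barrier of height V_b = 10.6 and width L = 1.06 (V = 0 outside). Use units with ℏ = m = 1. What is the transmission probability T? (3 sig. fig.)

Since E < V_b the interior solution is evanescent with decay constant κ = √(2m(V_b − E))/ℏ = 3.550.
κL = 3.763, sinh(κL) = 21.52.
The exact tunnelling result is T⁻¹ = 1 + V_b² sinh²(κL) / [4E(V_b − E)] = 481.2, so T = 0.00208.

T = 0.00208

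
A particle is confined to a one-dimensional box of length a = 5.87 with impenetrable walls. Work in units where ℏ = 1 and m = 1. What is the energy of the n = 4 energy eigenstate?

Requiring ψ(0) = ψ(a) = 0 quantises k = nπ/a, hence E_n = ℏ²k²/2m = n²π²ℏ²/(2ma²).
E_4 = 4² × π² / (2 × 1 × 5.87²) = 2.291.

E = 2.29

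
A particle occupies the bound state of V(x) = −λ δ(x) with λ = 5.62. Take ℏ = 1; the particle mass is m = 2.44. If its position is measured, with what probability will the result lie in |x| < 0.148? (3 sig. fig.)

The normalised bound state is ψ = √κ e^{−κ|x|} with κ = mλ/ℏ² = 13.71.
P(|x| < d) = ∫_{−d}^{d} κ e^{−2κ|x|} dx = 1 − e^{−2κd} = 1 − e^{−4.059} = 0.9827.

P = 0.983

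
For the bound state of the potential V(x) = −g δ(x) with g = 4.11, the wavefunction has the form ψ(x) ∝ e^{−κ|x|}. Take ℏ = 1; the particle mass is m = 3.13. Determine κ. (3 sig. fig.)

Integrating the TISE across x = 0 gives the cusp condition ψ'(0⁺) − ψ'(0⁻) = −(2mg/ℏ²)ψ(0).
With ψ ∝ e^{−κ|x|} this yields −2κ = −2mg/ℏ², so κ = mg/ℏ² = 12.86.

κ = 12.9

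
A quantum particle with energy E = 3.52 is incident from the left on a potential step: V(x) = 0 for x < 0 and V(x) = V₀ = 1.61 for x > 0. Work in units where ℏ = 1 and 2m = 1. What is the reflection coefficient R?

R = 0.0230

On each side the TISE gives plane waves with k = √(2m(E − V))/ℏ: k₁ = √(2·½·3.52) = 1.876, k₂ = √(2·½·1.91) = 1.382.
Continuity of ψ and ψ′ at the step yields the reflection amplitude r = (k₁ − k₂)/(k₁ + k₂) = 0.1517; thus R = |r|² = 0.02300, T = 0.9770.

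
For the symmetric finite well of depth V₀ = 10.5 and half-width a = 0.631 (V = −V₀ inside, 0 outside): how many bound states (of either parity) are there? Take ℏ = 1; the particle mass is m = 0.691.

The dimensionless depth is z₀ = a√(2mV₀)/ℏ = 0.631 × √(14.51) = 2.404.
The even/odd transcendental equations gain one root per π/2 in z₀, giving N = 1 + ⌊2z₀/π⌋ = 1 + ⌊1.530⌋ = 2.

N = 2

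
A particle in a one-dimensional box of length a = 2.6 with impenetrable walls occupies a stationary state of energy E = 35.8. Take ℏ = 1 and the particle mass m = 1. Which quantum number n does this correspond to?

n = 7

For an infinite well E_n = n²π²ℏ²/(2ma²), so n = (a/πℏ)√(2mE).
n = (2.6/π) × √(2 × 1 × 35.8) = 7.003 → n = 7.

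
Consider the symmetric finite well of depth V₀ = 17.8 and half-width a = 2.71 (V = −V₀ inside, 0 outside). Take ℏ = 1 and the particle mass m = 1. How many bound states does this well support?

N = 11

Define the well-strength parameter z₀ = (a/ℏ)√(2mV₀) = 2.71 × √(2·1·17.8) = 16.17.
The even/odd transcendental equations gain one root per π/2 in z₀, giving N = 1 + ⌊2z₀/π⌋ = 1 + ⌊10.29⌋ = 11.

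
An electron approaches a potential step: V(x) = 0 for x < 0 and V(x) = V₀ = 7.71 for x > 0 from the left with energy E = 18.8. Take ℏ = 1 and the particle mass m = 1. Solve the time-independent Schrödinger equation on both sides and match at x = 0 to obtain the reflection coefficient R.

R = 0.0172

The wavenumbers are k₁ = √(2mE)/ℏ = 6.132 on the left and k₂ = √(2m(E − V₀))/ℏ = 4.710 on the right.
Continuity of ψ and ψ′ at the step yields the reflection amplitude r = (k₁ − k₂)/(k₁ + k₂) = 0.1312; thus R = |r|² = 0.01721, T = 0.9828.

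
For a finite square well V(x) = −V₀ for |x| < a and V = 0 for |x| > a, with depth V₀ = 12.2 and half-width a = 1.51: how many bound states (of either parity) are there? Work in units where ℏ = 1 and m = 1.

N = 5

The dimensionless depth is z₀ = a√(2mV₀)/ℏ = 1.51 × √(24.40) = 7.459.
A new bound state (alternating even/odd) appears each time z₀ passes a multiple of π/2, so N = ⌊2z₀/π⌋ + 1 = ⌊4.748⌋ + 1 = 5.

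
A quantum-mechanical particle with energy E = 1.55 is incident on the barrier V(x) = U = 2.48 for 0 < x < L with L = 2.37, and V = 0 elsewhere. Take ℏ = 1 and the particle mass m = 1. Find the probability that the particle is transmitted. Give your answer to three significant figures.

Since E < U the interior solution is evanescent with decay constant κ = √(2m(U − E))/ℏ = 1.364.
κL = 3.232, sinh(κL) = 12.65.
Matching ψ, ψ′ at both faces gives T = [1 + U² sinh²(κL) / (4E(U − E))]⁻¹ = 1/171.7 = 0.00583.

T = 0.00583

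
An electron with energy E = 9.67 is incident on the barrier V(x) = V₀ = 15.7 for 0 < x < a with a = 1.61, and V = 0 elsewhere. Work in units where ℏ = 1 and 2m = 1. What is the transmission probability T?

E < V₀: inside the barrier ψ ∝ e^{±κx} with κ = √(2m(V₀ − E))/ℏ = 2.456.
κa = 3.954, sinh(κa) = 26.05.
The exact tunnelling result is T⁻¹ = 1 + V₀² sinh²(κa) / [4E(V₀ − E)] = 718.1, so T = 0.00139.

T = 0.00139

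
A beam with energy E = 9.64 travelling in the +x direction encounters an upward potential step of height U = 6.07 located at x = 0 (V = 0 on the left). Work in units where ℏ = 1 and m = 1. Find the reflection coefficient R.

R = 0.0592

On each side the TISE gives plane waves with k = √(2m(E − V))/ℏ: k₁ = √(2·1·9.64) = 4.391, k₂ = √(2·1·3.57) = 2.672.
Matching ψ and ψ′ at x = 0 gives r = (k₁ − k₂)/(k₁ + k₂), so R = r² = 0.05922 and T = 1 − R = 0.9408.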